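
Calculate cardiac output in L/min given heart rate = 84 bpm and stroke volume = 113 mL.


CO = HR * SV
CO = 84 * 113 / 1000
CO = 9.492 L/min


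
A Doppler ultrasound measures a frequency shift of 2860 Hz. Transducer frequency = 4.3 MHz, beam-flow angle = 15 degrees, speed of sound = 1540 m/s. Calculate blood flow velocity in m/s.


v = fd * c / (2 * f0 * cos(theta))
v = 2860 * 1540 / (2 * 4.3000e+06 * cos(15))
v = 0.5302 m/s


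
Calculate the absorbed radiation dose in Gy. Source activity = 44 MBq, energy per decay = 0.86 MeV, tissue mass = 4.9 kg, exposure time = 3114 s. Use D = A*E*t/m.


A = 44 MBq = 4.4000e+07 Bq
E = 0.86 MeV = 1.37772e-13 J
D = A*E*t/m = 4.4000e+07*1.37772e-13*3114/4.9
D = 0.003852 Gy


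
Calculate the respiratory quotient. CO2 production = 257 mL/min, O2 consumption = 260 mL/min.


RQ = VCO2 / VO2
RQ = 257 / 260
RQ = 0.9885


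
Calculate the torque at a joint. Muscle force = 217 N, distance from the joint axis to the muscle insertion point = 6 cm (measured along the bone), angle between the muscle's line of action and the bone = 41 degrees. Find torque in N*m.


Torque = F * d * sin(theta)   (moment arm = d*sin(theta))
d = 6 cm = 0.06 m
Torque = 217 * 0.06 * sin(41)
Torque = 8.542 N*m


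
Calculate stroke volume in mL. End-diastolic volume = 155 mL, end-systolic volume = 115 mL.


SV = EDV - ESV
SV = 155 - 115
SV = 40 mL


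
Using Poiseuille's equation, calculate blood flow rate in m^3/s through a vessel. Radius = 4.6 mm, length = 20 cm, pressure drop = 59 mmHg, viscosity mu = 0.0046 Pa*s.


Q = pi*r^4*dP / (8*mu*L)
r = 0.0046 m, L = 0.2 m
dP = 59 mmHg = 7865.998 Pa
Q = 0.001503 m^3/s


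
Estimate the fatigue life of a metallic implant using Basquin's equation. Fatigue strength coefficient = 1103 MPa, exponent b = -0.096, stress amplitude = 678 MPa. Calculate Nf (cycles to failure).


sigma_a = sigma_f' * (2Nf)^b
2Nf = (sigma_a/sigma_f')^(1/b)
2Nf = (678/1103)^(1/-0.096)
2Nf = 159.04461
Nf = 79.52


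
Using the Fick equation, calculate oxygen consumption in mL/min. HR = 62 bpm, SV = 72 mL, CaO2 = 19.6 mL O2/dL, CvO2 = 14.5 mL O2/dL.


CO = HR*SV = 62*72/1000 = 4.464 L/min
a-v O2 diff = 19.6 - 14.5 = 5.1 mL/dL
VO2 = CO * (CaO2-CvO2) * 10 dL/L
VO2 = 4.464 * 5.1 * 10
VO2 = 227.7 mL/min


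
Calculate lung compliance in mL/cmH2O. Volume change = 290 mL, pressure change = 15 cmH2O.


C = dV / dP
C = 290 / 15
C = 19.33 mL/cmH2O


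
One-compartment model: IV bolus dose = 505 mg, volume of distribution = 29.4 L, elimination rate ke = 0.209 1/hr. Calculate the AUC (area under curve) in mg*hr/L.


C0 = Dose/Vd = 505/29.4 = 17.1769 mg/L
AUC = C0/ke = 17.1769/0.209
AUC = 82.19 mg*hr/L


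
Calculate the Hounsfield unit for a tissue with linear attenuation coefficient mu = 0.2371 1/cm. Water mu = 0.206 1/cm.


HU = ((mu_tissue - mu_water) / mu_water) * 1000
HU = ((0.2371 - 0.206) / 0.206) * 1000
HU = 151


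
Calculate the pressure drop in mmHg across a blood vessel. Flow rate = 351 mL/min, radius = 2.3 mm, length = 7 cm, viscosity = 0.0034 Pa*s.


dP = 8*mu*L*Q / (pi*r^4)
Q = 351 mL/min = 5.85e-06 m^3/s
dP = 126.696 Pa = 126.696 / 133.322 mmHg = 0.9503 mmHg


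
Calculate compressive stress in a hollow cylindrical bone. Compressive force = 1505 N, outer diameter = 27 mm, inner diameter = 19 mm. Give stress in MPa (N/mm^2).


A = pi*(r_o^2 - r_i^2)
r_o = 13.5 mm, r_i = 9.5 mm
A = 289.027 mm^2
sigma = F/A = 1505 / 289.027
sigma = 5.207 MPa


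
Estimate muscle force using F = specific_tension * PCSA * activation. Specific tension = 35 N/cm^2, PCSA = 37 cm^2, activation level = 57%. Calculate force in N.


F = sigma * PCSA * activation
F = 35 * 37 * 0.57
F = 738.1 N


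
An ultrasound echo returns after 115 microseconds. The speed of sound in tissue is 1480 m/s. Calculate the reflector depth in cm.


depth = c * t / 2
t = 115 us = 1.1500e-04 s
depth = 1480 * 1.1500e-04 / 2
depth = 0.0851 m = 8.51 cm


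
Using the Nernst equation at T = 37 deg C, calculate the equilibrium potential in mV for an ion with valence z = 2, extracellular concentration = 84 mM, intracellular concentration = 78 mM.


E = (RT/(zF)) * ln(C_out/C_in)
T = 37 + 273.15 = 310.15 K
E = (8.314 * 310.15 / (2 * 96485)) * ln(84/78)
E = 0.9903 mV


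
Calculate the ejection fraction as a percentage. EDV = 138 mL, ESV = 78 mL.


SV = EDV - ESV = 138 - 78 = 60 mL
EF = SV/EDV * 100 = 60/138 * 100
EF = 43.48%


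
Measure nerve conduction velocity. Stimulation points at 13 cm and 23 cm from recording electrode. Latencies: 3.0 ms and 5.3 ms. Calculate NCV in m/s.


Distance = (23 - 13) / 100 = 0.1 m
dt = (5.3 - 3.0) / 1000 = 0.0023 s
NCV = dist / dt = 43.48 m/s


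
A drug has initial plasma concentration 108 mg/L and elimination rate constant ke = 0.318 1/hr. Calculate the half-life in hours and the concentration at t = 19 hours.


t_half = ln(2) / ke = 0.693147 / 0.318 = 2.18 hr
C(t) = C0 * exp(-ke*t) = 108 * exp(-0.318*19)
C(19) = 0.2567 mg/L


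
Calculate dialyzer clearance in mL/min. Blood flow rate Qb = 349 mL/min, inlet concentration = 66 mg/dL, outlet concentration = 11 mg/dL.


K = Qb * (Cb_in - Cb_out) / Cb_in
K = 349 * (66 - 11) / 66
K = 290.8 mL/min


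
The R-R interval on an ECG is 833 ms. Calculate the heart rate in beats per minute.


HR = 60 / RR_interval(s)
RR = 833 ms = 0.833 s
HR = 60 / 0.833 = 72.03 bpm


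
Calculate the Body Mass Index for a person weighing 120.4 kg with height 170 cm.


BMI = weight / height^2
height = 170 cm = 1.7 m
BMI = 120.4 / 1.7^2
BMI = 41.66 kg/m^2


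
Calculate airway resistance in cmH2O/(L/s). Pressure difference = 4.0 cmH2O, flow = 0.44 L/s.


R = dP / flow
R = 4.0 / 0.44
R = 9.091 cmH2O/(L/s)


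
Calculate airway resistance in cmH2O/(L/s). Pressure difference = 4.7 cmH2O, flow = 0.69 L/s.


R = dP / flow
R = 4.7 / 0.69
R = 6.812 cmH2O/(L/s)


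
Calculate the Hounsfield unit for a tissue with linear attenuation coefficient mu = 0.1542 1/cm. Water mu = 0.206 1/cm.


HU = ((mu_tissue - mu_water) / mu_water) * 1000
HU = ((0.1542 - 0.206) / 0.206) * 1000
HU = -251.5


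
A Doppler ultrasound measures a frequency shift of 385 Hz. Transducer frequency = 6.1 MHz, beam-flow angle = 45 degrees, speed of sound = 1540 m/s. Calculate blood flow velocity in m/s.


v = fd * c / (2 * f0 * cos(theta))
v = 385 * 1540 / (2 * 6.1000e+06 * cos(45))
v = 0.06873 m/s


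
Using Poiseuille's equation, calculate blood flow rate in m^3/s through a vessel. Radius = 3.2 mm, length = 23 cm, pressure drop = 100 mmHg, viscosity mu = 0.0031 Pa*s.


Q = pi*r^4*dP / (8*mu*L)
r = 0.0032 m, L = 0.23 m
dP = 100 mmHg = 13332.2 Pa
Q = 7.6997e-04 m^3/s


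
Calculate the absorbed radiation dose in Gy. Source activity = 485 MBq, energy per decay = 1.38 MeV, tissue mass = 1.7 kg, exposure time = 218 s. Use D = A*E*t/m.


A = 485 MBq = 4.8500e+08 Bq
E = 1.38 MeV = 2.21076e-13 J
D = A*E*t/m = 4.8500e+08*2.21076e-13*218/1.7
D = 0.01375 Gy


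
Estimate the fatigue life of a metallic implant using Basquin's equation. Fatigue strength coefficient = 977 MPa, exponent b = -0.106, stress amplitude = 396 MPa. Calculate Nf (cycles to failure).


sigma_a = sigma_f' * (2Nf)^b
2Nf = (sigma_a/sigma_f')^(1/b)
2Nf = (396/977)^(1/-0.106)
2Nf = 5011.8046
Nf = 2506


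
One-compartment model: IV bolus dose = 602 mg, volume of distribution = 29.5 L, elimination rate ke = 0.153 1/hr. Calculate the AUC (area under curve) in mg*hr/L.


C0 = Dose/Vd = 602/29.5 = 20.4068 mg/L
AUC = C0/ke = 20.4068/0.153
AUC = 133.4 mg*hr/L


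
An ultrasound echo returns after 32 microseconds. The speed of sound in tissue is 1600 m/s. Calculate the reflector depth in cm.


depth = c * t / 2
t = 32 us = 3.2000e-05 s
depth = 1600 * 3.2000e-05 / 2
depth = 0.0256 m = 2.56 cm


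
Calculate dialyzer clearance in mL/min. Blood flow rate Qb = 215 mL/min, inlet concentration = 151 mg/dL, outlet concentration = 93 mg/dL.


K = Qb * (Cb_in - Cb_out) / Cb_in
K = 215 * (151 - 93) / 151
K = 82.58 mL/min


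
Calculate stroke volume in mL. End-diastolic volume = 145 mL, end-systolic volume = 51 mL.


SV = EDV - ESV
SV = 145 - 51
SV = 94 mL


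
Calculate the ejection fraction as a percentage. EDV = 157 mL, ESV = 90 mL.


SV = EDV - ESV = 157 - 90 = 67 mL
EF = SV/EDV * 100 = 67/157 * 100
EF = 42.68%


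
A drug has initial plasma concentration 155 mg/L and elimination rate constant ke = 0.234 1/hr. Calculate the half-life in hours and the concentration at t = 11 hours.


t_half = ln(2) / ke = 0.693147 / 0.234 = 2.962 hr
C(t) = C0 * exp(-ke*t) = 155 * exp(-0.234*11)
C(11) = 11.82 mg/L


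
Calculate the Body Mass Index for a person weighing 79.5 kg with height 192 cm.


BMI = weight / height^2
height = 192 cm = 1.92 m
BMI = 79.5 / 1.92^2
BMI = 21.57 kg/m^2


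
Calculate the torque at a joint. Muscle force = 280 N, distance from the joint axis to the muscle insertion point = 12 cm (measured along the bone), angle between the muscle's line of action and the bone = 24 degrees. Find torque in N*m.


Torque = F * d * sin(theta)   (moment arm = d*sin(theta))
d = 12 cm = 0.12 m
Torque = 280 * 0.12 * sin(24)
Torque = 13.67 N*m


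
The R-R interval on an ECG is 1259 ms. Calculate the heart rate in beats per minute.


HR = 60 / RR_interval(s)
RR = 1259 ms = 1.259 s
HR = 60 / 1.259 = 47.66 bpm


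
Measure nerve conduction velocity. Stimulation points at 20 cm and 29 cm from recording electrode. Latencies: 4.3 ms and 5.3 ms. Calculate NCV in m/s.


Distance = (29 - 20) / 100 = 0.09 m
dt = (5.3 - 4.3) / 1000 = 0.001 s
NCV = dist / dt = 90 m/s


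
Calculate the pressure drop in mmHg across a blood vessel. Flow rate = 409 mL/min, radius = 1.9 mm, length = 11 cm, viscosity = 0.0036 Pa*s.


dP = 8*mu*L*Q / (pi*r^4)
Q = 409 mL/min = 6.81667e-06 m^3/s
dP = 527.464 Pa = 527.464 / 133.322 mmHg = 3.956 mmHg


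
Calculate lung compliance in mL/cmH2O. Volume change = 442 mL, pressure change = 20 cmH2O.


C = dV / dP
C = 442 / 20
C = 22.1 mL/cmH2O


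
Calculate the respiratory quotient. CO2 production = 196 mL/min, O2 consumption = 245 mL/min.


RQ = VCO2 / VO2
RQ = 196 / 245
RQ = 0.8


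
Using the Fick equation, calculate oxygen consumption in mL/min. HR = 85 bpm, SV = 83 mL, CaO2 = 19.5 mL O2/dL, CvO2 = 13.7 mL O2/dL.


CO = HR*SV = 85*83/1000 = 7.055 L/min
a-v O2 diff = 19.5 - 13.7 = 5.8 mL/dL
VO2 = CO * (CaO2-CvO2) * 10 dL/L
VO2 = 7.055 * 5.8 * 10
VO2 = 409.2 mL/min


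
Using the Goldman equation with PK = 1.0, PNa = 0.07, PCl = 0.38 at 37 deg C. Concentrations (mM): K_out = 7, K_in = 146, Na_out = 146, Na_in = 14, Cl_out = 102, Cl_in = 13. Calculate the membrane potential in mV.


Vm = (RT/F)*ln((PK*Ko + PNa*Nao + PCl*Cli)/(PK*Ki + PNa*Nai + PCl*Clo))
Numer = 22.16, Denom = 185.74
Vm = -56.82 mV


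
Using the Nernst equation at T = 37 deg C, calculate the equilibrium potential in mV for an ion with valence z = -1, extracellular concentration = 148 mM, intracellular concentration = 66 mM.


E = (RT/(zF)) * ln(C_out/C_in)
T = 37 + 273.15 = 310.15 K
E = (8.314 * 310.15 / (-1 * 96485)) * ln(148/66)
E = -21.58 mV


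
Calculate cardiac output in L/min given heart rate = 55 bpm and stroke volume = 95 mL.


CO = HR * SV
CO = 55 * 95 / 1000
CO = 5.225 L/min


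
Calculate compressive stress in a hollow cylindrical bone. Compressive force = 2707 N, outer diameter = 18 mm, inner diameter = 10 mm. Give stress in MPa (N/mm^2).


A = pi*(r_o^2 - r_i^2)
r_o = 9 mm, r_i = 5 mm
A = 175.929 mm^2
sigma = F/A = 2707 / 175.929
sigma = 15.39 MPa


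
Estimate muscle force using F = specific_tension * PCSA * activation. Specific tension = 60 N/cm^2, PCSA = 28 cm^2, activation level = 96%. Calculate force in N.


F = sigma * PCSA * activation
F = 60 * 28 * 0.96
F = 1613 N


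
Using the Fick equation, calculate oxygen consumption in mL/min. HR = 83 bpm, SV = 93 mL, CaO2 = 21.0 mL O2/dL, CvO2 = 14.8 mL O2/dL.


CO = HR*SV = 83*93/1000 = 7.719 L/min
a-v O2 diff = 21.0 - 14.8 = 6.2 mL/dL
VO2 = CO * (CaO2-CvO2) * 10 dL/L
VO2 = 7.719 * 6.2 * 10
VO2 = 478.6 mL/min


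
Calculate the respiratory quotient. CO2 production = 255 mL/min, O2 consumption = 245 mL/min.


RQ = VCO2 / VO2
RQ = 255 / 245
RQ = 1.041


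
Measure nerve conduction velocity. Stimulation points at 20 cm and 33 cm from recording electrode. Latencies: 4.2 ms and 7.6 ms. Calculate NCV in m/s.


Distance = (33 - 20) / 100 = 0.13 m
dt = (7.6 - 4.2) / 1000 = 0.0034 s
NCV = dist / dt = 38.24 m/s


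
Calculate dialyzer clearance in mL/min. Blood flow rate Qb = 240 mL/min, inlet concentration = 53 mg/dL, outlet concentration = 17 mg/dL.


K = Qb * (Cb_in - Cb_out) / Cb_in
K = 240 * (53 - 17) / 53
K = 163 mL/min


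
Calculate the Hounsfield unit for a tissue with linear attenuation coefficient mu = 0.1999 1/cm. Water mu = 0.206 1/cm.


HU = ((mu_tissue - mu_water) / mu_water) * 1000
HU = ((0.1999 - 0.206) / 0.206) * 1000
HU = -29.61


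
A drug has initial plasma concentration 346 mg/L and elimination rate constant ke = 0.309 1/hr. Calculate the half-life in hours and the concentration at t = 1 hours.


t_half = ln(2) / ke = 0.693147 / 0.309 = 2.243 hr
C(t) = C0 * exp(-ke*t) = 346 * exp(-0.309*1)
C(1) = 254 mg/L


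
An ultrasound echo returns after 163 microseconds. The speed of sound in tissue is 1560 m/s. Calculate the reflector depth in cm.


depth = c * t / 2
t = 163 us = 1.6300e-04 s
depth = 1560 * 1.6300e-04 / 2
depth = 0.12714 m = 12.714 cm


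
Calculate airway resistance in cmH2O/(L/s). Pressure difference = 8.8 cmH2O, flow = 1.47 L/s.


R = dP / flow
R = 8.8 / 1.47
R = 5.986 cmH2O/(L/s)


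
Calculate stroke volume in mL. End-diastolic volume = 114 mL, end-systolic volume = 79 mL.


SV = EDV - ESV
SV = 114 - 79
SV = 35 mL


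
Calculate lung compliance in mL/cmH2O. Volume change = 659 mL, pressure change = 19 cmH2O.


C = dV / dP
C = 659 / 19
C = 34.68 mL/cmH2O


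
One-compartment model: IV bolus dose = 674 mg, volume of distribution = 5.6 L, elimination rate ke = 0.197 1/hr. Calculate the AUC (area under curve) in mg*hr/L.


C0 = Dose/Vd = 674/5.6 = 120.357 mg/L
AUC = C0/ke = 120.357/0.197
AUC = 610.9 mg*hr/L


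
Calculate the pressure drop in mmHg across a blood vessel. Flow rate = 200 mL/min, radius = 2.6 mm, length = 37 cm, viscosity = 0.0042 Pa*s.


dP = 8*mu*L*Q / (pi*r^4)
Q = 200 mL/min = 3.33333e-06 m^3/s
dP = 288.653 Pa = 288.653 / 133.322 mmHg = 2.165 mmHg


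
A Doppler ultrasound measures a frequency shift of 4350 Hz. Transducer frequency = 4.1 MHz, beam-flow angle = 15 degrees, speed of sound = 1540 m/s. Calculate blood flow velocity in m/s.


v = fd * c / (2 * f0 * cos(theta))
v = 4350 * 1540 / (2 * 4.1000e+06 * cos(15))
v = 0.8458 m/s


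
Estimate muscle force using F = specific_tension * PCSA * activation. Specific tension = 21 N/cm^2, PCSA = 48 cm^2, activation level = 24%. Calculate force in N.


F = sigma * PCSA * activation
F = 21 * 48 * 0.24
F = 241.9 N


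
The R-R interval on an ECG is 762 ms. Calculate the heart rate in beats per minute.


HR = 60 / RR_interval(s)
RR = 762 ms = 0.762 s
HR = 60 / 0.762 = 78.74 bpm


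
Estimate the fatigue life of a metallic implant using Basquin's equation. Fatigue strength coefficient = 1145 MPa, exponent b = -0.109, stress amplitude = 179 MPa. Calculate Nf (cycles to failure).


sigma_a = sigma_f' * (2Nf)^b
2Nf = (sigma_a/sigma_f')^(1/b)
2Nf = (179/1145)^(1/-0.109)
2Nf = 24777599
Nf = 1.2389e+07


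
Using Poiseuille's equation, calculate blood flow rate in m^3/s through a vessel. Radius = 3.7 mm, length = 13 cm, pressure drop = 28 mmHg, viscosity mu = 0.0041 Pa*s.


Q = pi*r^4*dP / (8*mu*L)
r = 0.0037 m, L = 0.13 m
dP = 28 mmHg = 3733.016 Pa
Q = 5.1547e-04 m^3/s


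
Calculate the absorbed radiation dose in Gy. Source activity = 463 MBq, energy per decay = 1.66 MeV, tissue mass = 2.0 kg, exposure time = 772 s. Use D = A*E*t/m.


A = 463 MBq = 4.6300e+08 Bq
E = 1.66 MeV = 2.65932e-13 J
D = A*E*t/m = 4.6300e+08*2.65932e-13*772/2.0
D = 0.04753 Gy


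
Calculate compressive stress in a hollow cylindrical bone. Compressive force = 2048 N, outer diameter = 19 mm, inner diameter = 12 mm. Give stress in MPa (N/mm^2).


A = pi*(r_o^2 - r_i^2)
r_o = 9.5 mm, r_i = 6 mm
A = 170.431 mm^2
sigma = F/A = 2048 / 170.431
sigma = 12.02 MPa


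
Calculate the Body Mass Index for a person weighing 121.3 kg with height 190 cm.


BMI = weight / height^2
height = 190 cm = 1.9 m
BMI = 121.3 / 1.9^2
BMI = 33.6 kg/m^2


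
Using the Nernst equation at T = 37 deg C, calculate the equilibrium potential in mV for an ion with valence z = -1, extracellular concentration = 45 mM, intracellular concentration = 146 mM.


E = (RT/(zF)) * ln(C_out/C_in)
T = 37 + 273.15 = 310.15 K
E = (8.314 * 310.15 / (-1 * 96485)) * ln(45/146)
E = 31.45 mV


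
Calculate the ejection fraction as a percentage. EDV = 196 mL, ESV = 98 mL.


SV = EDV - ESV = 196 - 98 = 98 mL
EF = SV/EDV * 100 = 98/196 * 100
EF = 50%


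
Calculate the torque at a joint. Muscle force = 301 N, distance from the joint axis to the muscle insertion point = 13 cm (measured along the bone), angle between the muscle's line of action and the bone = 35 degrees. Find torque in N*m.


Torque = F * d * sin(theta)   (moment arm = d*sin(theta))
d = 13 cm = 0.13 m
Torque = 301 * 0.13 * sin(35)
Torque = 22.44 N*m


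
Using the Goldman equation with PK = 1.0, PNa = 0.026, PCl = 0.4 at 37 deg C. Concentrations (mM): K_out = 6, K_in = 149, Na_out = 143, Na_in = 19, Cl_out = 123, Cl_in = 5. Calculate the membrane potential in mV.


Vm = (RT/F)*ln((PK*Ko + PNa*Nao + PCl*Cli)/(PK*Ki + PNa*Nai + PCl*Clo))
Numer = 11.718, Denom = 198.694
Vm = -75.65 mV


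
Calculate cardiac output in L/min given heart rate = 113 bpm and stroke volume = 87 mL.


CO = HR * SV
CO = 113 * 87 / 1000
CO = 9.831 L/min


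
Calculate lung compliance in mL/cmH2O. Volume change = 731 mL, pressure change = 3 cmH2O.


C = dV / dP
C = 731 / 3
C = 243.7 mL/cmH2O


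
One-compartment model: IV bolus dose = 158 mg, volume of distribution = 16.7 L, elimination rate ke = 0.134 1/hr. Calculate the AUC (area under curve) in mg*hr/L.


C0 = Dose/Vd = 158/16.7 = 9.46108 mg/L
AUC = C0/ke = 9.46108/0.134
AUC = 70.61 mg*hr/L


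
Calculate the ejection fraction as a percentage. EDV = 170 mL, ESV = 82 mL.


SV = EDV - ESV = 170 - 82 = 88 mL
EF = SV/EDV * 100 = 88/170 * 100
EF = 51.76%


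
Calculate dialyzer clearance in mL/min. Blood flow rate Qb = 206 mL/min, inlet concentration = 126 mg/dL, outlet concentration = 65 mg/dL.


K = Qb * (Cb_in - Cb_out) / Cb_in
K = 206 * (126 - 65) / 126
K = 99.73 mL/min


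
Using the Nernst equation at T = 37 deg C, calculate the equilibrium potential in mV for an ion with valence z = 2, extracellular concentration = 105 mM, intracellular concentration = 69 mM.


E = (RT/(zF)) * ln(C_out/C_in)
T = 37 + 273.15 = 310.15 K
E = (8.314 * 310.15 / (2 * 96485)) * ln(105/69)
E = 5.61 mV


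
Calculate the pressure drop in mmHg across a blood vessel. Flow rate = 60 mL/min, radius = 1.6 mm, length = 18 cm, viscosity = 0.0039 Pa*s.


dP = 8*mu*L*Q / (pi*r^4)
Q = 60 mL/min = 1e-06 m^3/s
dP = 272.77 Pa = 272.77 / 133.322 mmHg = 2.046 mmHg


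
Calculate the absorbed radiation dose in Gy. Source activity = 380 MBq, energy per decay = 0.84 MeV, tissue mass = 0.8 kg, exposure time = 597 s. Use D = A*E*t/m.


A = 380 MBq = 3.8000e+08 Bq
E = 0.84 MeV = 1.34568e-13 J
D = A*E*t/m = 3.8000e+08*1.34568e-13*597/0.8
D = 0.03816 Gy


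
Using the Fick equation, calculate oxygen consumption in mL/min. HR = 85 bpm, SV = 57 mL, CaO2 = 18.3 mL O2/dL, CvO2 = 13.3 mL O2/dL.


CO = HR*SV = 85*57/1000 = 4.845 L/min
a-v O2 diff = 18.3 - 13.3 = 5 mL/dL
VO2 = CO * (CaO2-CvO2) * 10 dL/L
VO2 = 4.845 * 5 * 10
VO2 = 242.2 mL/min


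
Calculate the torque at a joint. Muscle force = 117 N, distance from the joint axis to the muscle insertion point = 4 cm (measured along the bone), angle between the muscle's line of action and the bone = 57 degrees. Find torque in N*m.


Torque = F * d * sin(theta)   (moment arm = d*sin(theta))
d = 4 cm = 0.04 m
Torque = 117 * 0.04 * sin(57)
Torque = 3.925 N*m


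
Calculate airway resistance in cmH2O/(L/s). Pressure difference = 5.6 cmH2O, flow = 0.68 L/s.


R = dP / flow
R = 5.6 / 0.68
R = 8.235 cmH2O/(L/s)


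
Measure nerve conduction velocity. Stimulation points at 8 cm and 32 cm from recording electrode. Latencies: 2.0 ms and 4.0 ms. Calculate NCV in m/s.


Distance = (32 - 8) / 100 = 0.24 m
dt = (4.0 - 2.0) / 1000 = 0.002 s
NCV = dist / dt = 120 m/s


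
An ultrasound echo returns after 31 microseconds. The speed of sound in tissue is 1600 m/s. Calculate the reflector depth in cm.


depth = c * t / 2
t = 31 us = 3.1000e-05 s
depth = 1600 * 3.1000e-05 / 2
depth = 0.0248 m = 2.48 cm


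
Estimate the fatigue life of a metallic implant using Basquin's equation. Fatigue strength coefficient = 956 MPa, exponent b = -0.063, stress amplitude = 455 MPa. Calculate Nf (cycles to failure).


sigma_a = sigma_f' * (2Nf)^b
2Nf = (sigma_a/sigma_f')^(1/b)
2Nf = (455/956)^(1/-0.063)
2Nf = 131279.93
Nf = 6.564e+04


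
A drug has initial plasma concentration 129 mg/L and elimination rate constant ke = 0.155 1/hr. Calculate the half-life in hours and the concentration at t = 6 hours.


t_half = ln(2) / ke = 0.693147 / 0.155 = 4.472 hr
C(t) = C0 * exp(-ke*t) = 129 * exp(-0.155*6)
C(6) = 50.9 mg/L


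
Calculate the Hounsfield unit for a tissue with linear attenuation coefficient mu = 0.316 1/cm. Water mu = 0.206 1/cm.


HU = ((mu_tissue - mu_water) / mu_water) * 1000
HU = ((0.316 - 0.206) / 0.206) * 1000
HU = 534


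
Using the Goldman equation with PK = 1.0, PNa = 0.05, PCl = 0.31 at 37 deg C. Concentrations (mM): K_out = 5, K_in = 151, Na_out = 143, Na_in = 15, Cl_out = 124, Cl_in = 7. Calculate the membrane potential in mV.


Vm = (RT/F)*ln((PK*Ko + PNa*Nao + PCl*Cli)/(PK*Ki + PNa*Nai + PCl*Clo))
Numer = 14.32, Denom = 190.19
Vm = -69.12 mV


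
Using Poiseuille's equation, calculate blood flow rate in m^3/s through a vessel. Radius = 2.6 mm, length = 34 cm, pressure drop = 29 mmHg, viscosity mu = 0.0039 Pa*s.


Q = pi*r^4*dP / (8*mu*L)
r = 0.0026 m, L = 0.34 m
dP = 29 mmHg = 3866.338 Pa
Q = 5.2325e-05 m^3/s


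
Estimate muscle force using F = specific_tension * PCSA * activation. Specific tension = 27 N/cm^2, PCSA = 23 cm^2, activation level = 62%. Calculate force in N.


F = sigma * PCSA * activation
F = 27 * 23 * 0.62
F = 385 N


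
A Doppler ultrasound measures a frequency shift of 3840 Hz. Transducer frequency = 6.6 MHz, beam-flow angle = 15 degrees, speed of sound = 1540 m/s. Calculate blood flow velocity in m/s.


v = fd * c / (2 * f0 * cos(theta))
v = 3840 * 1540 / (2 * 6.6000e+06 * cos(15))
v = 0.4638 m/s


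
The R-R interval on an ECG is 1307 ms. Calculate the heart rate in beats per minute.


HR = 60 / RR_interval(s)
RR = 1307 ms = 1.307 s
HR = 60 / 1.307 = 45.91 bpm


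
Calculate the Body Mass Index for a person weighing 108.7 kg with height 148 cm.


BMI = weight / height^2
height = 148 cm = 1.48 m
BMI = 108.7 / 1.48^2
BMI = 49.63 kg/m^2


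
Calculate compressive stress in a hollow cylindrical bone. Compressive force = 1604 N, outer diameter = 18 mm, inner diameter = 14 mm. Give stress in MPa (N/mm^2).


A = pi*(r_o^2 - r_i^2)
r_o = 9 mm, r_i = 7 mm
A = 100.531 mm^2
sigma = F/A = 1604 / 100.531
sigma = 15.96 MPa


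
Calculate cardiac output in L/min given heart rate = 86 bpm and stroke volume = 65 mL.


CO = HR * SV
CO = 86 * 65 / 1000
CO = 5.59 L/min


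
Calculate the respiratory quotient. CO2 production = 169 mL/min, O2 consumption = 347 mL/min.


RQ = VCO2 / VO2
RQ = 169 / 347
RQ = 0.487


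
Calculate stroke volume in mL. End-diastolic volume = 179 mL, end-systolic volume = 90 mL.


SV = EDV - ESV
SV = 179 - 90
SV = 89 mL


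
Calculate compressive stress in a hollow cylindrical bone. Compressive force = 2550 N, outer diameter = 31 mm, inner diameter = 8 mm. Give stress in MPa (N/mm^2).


A = pi*(r_o^2 - r_i^2)
r_o = 15.5 mm, r_i = 4 mm
A = 704.502 mm^2
sigma = F/A = 2550 / 704.502
sigma = 3.62 MPa


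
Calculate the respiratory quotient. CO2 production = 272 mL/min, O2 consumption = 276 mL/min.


RQ = VCO2 / VO2
RQ = 272 / 276
RQ = 0.9855


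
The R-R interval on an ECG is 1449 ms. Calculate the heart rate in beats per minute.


HR = 60 / RR_interval(s)
RR = 1449 ms = 1.449 s
HR = 60 / 1.449 = 41.41 bpm


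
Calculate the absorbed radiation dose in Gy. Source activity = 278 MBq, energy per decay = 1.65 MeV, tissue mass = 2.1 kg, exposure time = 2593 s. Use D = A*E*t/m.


A = 278 MBq = 2.7800e+08 Bq
E = 1.65 MeV = 2.6433e-13 J
D = A*E*t/m = 2.7800e+08*2.6433e-13*2593/2.1
D = 0.09073 Gy


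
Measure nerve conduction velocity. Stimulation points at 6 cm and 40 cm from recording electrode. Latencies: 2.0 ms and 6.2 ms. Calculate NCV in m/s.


Distance = (40 - 6) / 100 = 0.34 m
dt = (6.2 - 2.0) / 1000 = 0.0042 s
NCV = dist / dt = 80.95 m/s


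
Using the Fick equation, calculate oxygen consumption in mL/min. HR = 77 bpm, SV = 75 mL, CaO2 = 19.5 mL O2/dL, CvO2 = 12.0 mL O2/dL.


CO = HR*SV = 77*75/1000 = 5.775 L/min
a-v O2 diff = 19.5 - 12.0 = 7.5 mL/dL
VO2 = CO * (CaO2-CvO2) * 10 dL/L
VO2 = 5.775 * 7.5 * 10
VO2 = 433.1 mL/min


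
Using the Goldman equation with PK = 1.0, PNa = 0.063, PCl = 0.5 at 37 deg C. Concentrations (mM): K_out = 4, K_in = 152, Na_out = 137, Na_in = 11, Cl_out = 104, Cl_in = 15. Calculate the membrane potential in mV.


Vm = (RT/F)*ln((PK*Ko + PNa*Nao + PCl*Cli)/(PK*Ki + PNa*Nai + PCl*Clo))
Numer = 20.131, Denom = 204.693
Vm = -61.98 mV


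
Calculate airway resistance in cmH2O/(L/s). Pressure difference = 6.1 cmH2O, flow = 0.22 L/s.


R = dP / flow
R = 6.1 / 0.22
R = 27.73 cmH2O/(L/s)


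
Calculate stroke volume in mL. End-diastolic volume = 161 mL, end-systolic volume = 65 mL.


SV = EDV - ESV
SV = 161 - 65
SV = 96 mL


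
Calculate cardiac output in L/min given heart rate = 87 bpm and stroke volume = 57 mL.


CO = HR * SV
CO = 87 * 57 / 1000
CO = 4.959 L/min


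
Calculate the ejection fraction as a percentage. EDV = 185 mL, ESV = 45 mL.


SV = EDV - ESV = 185 - 45 = 140 mL
EF = SV/EDV * 100 = 140/185 * 100
EF = 75.68%


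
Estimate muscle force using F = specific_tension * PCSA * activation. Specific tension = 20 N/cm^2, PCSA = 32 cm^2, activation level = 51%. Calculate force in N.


F = sigma * PCSA * activation
F = 20 * 32 * 0.51
F = 326.4 N


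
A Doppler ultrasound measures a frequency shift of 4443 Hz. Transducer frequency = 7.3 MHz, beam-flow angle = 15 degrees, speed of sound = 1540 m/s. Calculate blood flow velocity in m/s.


v = fd * c / (2 * f0 * cos(theta))
v = 4443 * 1540 / (2 * 7.3000e+06 * cos(15))
v = 0.4852 m/s


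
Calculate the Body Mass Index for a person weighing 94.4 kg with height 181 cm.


BMI = weight / height^2
height = 181 cm = 1.81 m
BMI = 94.4 / 1.81^2
BMI = 28.81 kg/m^2


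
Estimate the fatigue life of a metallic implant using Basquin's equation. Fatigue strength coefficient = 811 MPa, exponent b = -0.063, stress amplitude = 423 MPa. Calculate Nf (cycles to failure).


sigma_a = sigma_f' * (2Nf)^b
2Nf = (sigma_a/sigma_f')^(1/b)
2Nf = (423/811)^(1/-0.063)
2Nf = 30689.644
Nf = 1.534e+04


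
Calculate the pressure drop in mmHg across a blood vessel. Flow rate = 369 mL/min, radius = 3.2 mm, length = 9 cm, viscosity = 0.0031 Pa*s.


dP = 8*mu*L*Q / (pi*r^4)
Q = 369 mL/min = 6.15e-06 m^3/s
dP = 41.6696 Pa = 41.6696 / 133.322 mmHg = 0.3125 mmHg


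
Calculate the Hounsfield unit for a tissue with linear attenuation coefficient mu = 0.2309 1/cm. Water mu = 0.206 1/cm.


HU = ((mu_tissue - mu_water) / mu_water) * 1000
HU = ((0.2309 - 0.206) / 0.206) * 1000
HU = 120.9


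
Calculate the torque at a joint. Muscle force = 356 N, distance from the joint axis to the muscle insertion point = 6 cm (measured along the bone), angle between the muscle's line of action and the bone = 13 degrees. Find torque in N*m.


Torque = F * d * sin(theta)   (moment arm = d*sin(theta))
d = 6 cm = 0.06 m
Torque = 356 * 0.06 * sin(13)
Torque = 4.805 N*m


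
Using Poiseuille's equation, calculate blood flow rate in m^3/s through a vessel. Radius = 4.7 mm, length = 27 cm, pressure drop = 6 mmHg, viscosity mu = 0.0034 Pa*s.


Q = pi*r^4*dP / (8*mu*L)
r = 0.0047 m, L = 0.27 m
dP = 6 mmHg = 799.932 Pa
Q = 1.6698e-04 m^3/s


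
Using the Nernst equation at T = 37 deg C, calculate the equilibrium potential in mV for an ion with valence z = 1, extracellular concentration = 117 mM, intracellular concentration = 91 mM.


E = (RT/(zF)) * ln(C_out/C_in)
T = 37 + 273.15 = 310.15 K
E = (8.314 * 310.15 / (1 * 96485)) * ln(117/91)
E = 6.716 mV


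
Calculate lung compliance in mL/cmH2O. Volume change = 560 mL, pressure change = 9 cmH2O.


C = dV / dP
C = 560 / 9
C = 62.22 mL/cmH2O


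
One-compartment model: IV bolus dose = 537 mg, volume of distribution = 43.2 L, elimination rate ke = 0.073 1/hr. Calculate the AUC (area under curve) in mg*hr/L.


C0 = Dose/Vd = 537/43.2 = 12.4306 mg/L
AUC = C0/ke = 12.4306/0.073
AUC = 170.3 mg*hr/L


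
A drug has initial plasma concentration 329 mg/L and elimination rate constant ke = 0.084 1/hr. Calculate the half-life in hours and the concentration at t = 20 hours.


t_half = ln(2) / ke = 0.693147 / 0.084 = 8.252 hr
C(t) = C0 * exp(-ke*t) = 329 * exp(-0.084*20)
C(20) = 61.32 mg/L


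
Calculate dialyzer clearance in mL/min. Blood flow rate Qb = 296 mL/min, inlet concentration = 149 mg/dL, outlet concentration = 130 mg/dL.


K = Qb * (Cb_in - Cb_out) / Cb_in
K = 296 * (149 - 130) / 149
K = 37.74 mL/min


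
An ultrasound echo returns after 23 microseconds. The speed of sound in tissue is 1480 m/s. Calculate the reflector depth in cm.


depth = c * t / 2
t = 23 us = 2.3000e-05 s
depth = 1480 * 2.3000e-05 / 2
depth = 0.01702 m = 1.702 cm


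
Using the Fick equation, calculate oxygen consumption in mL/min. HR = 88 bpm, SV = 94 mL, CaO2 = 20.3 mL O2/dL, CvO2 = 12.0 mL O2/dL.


CO = HR*SV = 88*94/1000 = 8.272 L/min
a-v O2 diff = 20.3 - 12.0 = 8.3 mL/dL
VO2 = CO * (CaO2-CvO2) * 10 dL/L
VO2 = 8.272 * 8.3 * 10
VO2 = 686.6 mL/min


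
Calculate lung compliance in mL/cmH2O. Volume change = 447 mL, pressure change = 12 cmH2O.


C = dV / dP
C = 447 / 12
C = 37.25 mL/cmH2O


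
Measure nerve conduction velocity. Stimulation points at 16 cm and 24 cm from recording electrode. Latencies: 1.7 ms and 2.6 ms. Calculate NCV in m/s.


Distance = (24 - 16) / 100 = 0.08 m
dt = (2.6 - 1.7) / 1000 = 9.0000e-04 s
NCV = dist / dt = 88.89 m/s


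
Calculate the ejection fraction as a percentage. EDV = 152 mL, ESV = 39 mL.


SV = EDV - ESV = 152 - 39 = 113 mL
EF = SV/EDV * 100 = 113/152 * 100
EF = 74.34%


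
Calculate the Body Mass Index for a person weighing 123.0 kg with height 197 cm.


BMI = weight / height^2
height = 197 cm = 1.97 m
BMI = 123.0 / 1.97^2
BMI = 31.69 kg/m^2


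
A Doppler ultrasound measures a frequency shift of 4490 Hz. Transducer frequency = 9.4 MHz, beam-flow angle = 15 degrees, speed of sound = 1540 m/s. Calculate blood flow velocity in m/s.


v = fd * c / (2 * f0 * cos(theta))
v = 4490 * 1540 / (2 * 9.4000e+06 * cos(15))
v = 0.3808 m/s


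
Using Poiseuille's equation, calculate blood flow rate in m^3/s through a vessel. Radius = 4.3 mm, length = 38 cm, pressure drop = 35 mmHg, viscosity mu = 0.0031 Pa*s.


Q = pi*r^4*dP / (8*mu*L)
r = 0.0043 m, L = 0.38 m
dP = 35 mmHg = 4666.27 Pa
Q = 5.3181e-04 m^3/s


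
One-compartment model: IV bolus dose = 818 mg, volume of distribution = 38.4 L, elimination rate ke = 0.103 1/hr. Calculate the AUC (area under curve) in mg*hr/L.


C0 = Dose/Vd = 818/38.4 = 21.3021 mg/L
AUC = C0/ke = 21.3021/0.103
AUC = 206.8 mg*hr/L


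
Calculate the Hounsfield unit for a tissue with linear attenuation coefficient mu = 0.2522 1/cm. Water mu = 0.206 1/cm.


HU = ((mu_tissue - mu_water) / mu_water) * 1000
HU = ((0.2522 - 0.206) / 0.206) * 1000
HU = 224.3


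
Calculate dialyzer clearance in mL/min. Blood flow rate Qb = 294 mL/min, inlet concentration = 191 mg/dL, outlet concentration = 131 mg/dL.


K = Qb * (Cb_in - Cb_out) / Cb_in
K = 294 * (191 - 131) / 191
K = 92.36 mL/min


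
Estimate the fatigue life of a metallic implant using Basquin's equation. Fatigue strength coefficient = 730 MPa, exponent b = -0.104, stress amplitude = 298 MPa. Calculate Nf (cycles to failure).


sigma_a = sigma_f' * (2Nf)^b
2Nf = (sigma_a/sigma_f')^(1/b)
2Nf = (298/730)^(1/-0.104)
2Nf = 5513.274
Nf = 2757


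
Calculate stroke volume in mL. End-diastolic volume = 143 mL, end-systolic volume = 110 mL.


SV = EDV - ESV
SV = 143 - 110
SV = 33 mL


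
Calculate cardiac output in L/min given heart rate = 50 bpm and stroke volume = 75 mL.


CO = HR * SV
CO = 50 * 75 / 1000
CO = 3.75 L/min


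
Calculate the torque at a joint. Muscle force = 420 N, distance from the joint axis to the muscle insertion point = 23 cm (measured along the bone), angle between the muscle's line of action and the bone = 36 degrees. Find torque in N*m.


Torque = F * d * sin(theta)   (moment arm = d*sin(theta))
d = 23 cm = 0.23 m
Torque = 420 * 0.23 * sin(36)
Torque = 56.78 N*m


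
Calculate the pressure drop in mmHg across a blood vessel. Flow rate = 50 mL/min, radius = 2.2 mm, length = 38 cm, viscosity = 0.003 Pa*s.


dP = 8*mu*L*Q / (pi*r^4)
Q = 50 mL/min = 8.33333e-07 m^3/s
dP = 103.27 Pa = 103.27 / 133.322 mmHg = 0.7746 mmHg


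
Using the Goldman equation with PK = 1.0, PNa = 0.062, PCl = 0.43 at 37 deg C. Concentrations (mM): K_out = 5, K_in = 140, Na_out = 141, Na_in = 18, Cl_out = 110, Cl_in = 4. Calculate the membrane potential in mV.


Vm = (RT/F)*ln((PK*Ko + PNa*Nao + PCl*Cli)/(PK*Ki + PNa*Nai + PCl*Clo))
Numer = 15.462, Denom = 188.416
Vm = -66.82 mV


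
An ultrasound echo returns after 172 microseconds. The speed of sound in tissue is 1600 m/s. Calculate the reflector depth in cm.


depth = c * t / 2
t = 172 us = 1.7200e-04 s
depth = 1600 * 1.7200e-04 / 2
depth = 0.1376 m = 13.76 cm


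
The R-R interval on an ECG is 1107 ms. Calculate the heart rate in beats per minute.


HR = 60 / RR_interval(s)
RR = 1107 ms = 1.107 s
HR = 60 / 1.107 = 54.2 bpm


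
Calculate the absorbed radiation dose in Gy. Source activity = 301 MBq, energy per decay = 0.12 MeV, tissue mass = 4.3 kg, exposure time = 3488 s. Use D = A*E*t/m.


A = 301 MBq = 3.0100e+08 Bq
E = 0.12 MeV = 1.9224e-14 J
D = A*E*t/m = 3.0100e+08*1.9224e-14*3488/4.3
D = 0.004694 Gy


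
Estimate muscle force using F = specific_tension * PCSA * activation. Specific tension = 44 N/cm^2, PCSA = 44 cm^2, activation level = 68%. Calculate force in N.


F = sigma * PCSA * activation
F = 44 * 44 * 0.68
F = 1316 N


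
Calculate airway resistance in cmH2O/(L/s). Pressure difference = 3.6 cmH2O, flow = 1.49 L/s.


R = dP / flow
R = 3.6 / 1.49
R = 2.416 cmH2O/(L/s)


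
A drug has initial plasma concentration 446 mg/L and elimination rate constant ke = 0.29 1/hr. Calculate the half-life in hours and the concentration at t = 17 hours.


t_half = ln(2) / ke = 0.693147 / 0.29 = 2.39 hr
C(t) = C0 * exp(-ke*t) = 446 * exp(-0.29*17)
C(17) = 3.223 mg/L


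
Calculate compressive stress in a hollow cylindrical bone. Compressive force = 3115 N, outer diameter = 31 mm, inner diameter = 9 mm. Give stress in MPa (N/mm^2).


A = pi*(r_o^2 - r_i^2)
r_o = 15.5 mm, r_i = 4.5 mm
A = 691.15 mm^2
sigma = F/A = 3115 / 691.15
sigma = 4.507 MPa


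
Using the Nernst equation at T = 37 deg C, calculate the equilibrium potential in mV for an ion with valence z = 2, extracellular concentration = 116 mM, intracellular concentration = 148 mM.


E = (RT/(zF)) * ln(C_out/C_in)
T = 37 + 273.15 = 310.15 K
E = (8.314 * 310.15 / (2 * 96485)) * ln(116/148)
E = -3.255 mV


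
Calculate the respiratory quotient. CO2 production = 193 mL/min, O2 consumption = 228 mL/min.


RQ = VCO2 / VO2
RQ = 193 / 228
RQ = 0.8465


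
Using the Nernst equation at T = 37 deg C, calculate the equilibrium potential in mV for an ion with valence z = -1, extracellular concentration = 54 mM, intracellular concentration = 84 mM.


E = (RT/(zF)) * ln(C_out/C_in)
T = 37 + 273.15 = 310.15 K
E = (8.314 * 310.15 / (-1 * 96485)) * ln(54/84)
E = 11.81 mV


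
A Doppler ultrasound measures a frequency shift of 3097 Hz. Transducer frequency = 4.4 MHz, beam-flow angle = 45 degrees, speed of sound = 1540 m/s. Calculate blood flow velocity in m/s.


v = fd * c / (2 * f0 * cos(theta))
v = 3097 * 1540 / (2 * 4.4000e+06 * cos(45))
v = 0.7665 m/s


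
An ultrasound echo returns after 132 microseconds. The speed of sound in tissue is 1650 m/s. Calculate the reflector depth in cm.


depth = c * t / 2
t = 132 us = 1.3200e-04 s
depth = 1650 * 1.3200e-04 / 2
depth = 0.1089 m = 10.89 cm


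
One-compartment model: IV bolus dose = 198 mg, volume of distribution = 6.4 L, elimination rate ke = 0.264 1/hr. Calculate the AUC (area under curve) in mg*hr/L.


C0 = Dose/Vd = 198/6.4 = 30.9375 mg/L
AUC = C0/ke = 30.9375/0.264
AUC = 117.2 mg*hr/L


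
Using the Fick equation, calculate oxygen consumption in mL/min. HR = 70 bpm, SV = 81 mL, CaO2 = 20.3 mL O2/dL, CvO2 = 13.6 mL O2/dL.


CO = HR*SV = 70*81/1000 = 5.67 L/min
a-v O2 diff = 20.3 - 13.6 = 6.7 mL/dL
VO2 = CO * (CaO2-CvO2) * 10 dL/L
VO2 = 5.67 * 6.7 * 10
VO2 = 379.9 mL/min


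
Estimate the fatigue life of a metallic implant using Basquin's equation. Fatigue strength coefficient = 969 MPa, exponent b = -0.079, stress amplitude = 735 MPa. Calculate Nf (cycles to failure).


sigma_a = sigma_f' * (2Nf)^b
2Nf = (sigma_a/sigma_f')^(1/b)
2Nf = (735/969)^(1/-0.079)
2Nf = 33.071096
Nf = 16.54


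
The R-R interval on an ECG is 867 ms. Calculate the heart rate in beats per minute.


HR = 60 / RR_interval(s)
RR = 867 ms = 0.867 s
HR = 60 / 0.867 = 69.2 bpm


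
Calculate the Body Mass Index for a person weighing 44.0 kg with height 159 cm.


BMI = weight / height^2
height = 159 cm = 1.59 m
BMI = 44.0 / 1.59^2
BMI = 17.4 kg/m^2


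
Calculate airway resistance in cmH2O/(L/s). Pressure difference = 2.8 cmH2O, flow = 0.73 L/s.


R = dP / flow
R = 2.8 / 0.73
R = 3.836 cmH2O/(L/s)


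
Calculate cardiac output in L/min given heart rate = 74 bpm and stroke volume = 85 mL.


CO = HR * SV
CO = 74 * 85 / 1000
CO = 6.29 L/min


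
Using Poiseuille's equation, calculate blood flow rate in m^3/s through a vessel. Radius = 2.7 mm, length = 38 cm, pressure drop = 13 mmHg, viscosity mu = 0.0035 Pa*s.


Q = pi*r^4*dP / (8*mu*L)
r = 0.0027 m, L = 0.38 m
dP = 13 mmHg = 1733.186 Pa
Q = 2.7196e-05 m^3/s


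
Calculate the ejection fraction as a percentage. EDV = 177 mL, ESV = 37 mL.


SV = EDV - ESV = 177 - 37 = 140 mL
EF = SV/EDV * 100 = 140/177 * 100
EF = 79.1%


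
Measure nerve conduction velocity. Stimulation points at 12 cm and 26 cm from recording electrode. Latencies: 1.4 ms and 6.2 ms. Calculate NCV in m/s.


Distance = (26 - 12) / 100 = 0.14 m
dt = (6.2 - 1.4) / 1000 = 0.0048 s
NCV = dist / dt = 29.17 m/s


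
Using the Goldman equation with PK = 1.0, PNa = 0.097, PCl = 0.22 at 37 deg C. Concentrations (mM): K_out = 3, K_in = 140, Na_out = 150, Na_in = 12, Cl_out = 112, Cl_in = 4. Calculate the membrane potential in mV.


Vm = (RT/F)*ln((PK*Ko + PNa*Nao + PCl*Cli)/(PK*Ki + PNa*Nai + PCl*Clo))
Numer = 18.43, Denom = 165.804
Vm = -58.71 mV


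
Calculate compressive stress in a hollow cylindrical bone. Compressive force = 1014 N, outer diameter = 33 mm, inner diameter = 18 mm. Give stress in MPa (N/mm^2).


A = pi*(r_o^2 - r_i^2)
r_o = 16.5 mm, r_i = 9 mm
A = 600.83 mm^2
sigma = F/A = 1014 / 600.83
sigma = 1.688 MPa
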